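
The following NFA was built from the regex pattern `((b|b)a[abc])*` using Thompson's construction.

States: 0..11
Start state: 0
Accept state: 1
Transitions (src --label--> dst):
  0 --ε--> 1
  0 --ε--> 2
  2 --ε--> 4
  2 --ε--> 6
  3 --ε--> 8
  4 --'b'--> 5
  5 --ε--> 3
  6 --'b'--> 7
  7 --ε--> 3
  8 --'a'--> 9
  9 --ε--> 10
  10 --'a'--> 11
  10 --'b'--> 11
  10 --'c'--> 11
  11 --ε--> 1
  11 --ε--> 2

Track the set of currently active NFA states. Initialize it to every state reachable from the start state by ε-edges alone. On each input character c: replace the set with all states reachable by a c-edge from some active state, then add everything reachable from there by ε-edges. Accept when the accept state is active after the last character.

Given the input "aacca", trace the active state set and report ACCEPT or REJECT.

start: ε-closure({0}) = {0,1,2,4,6}
'a' @ 1: {}  — state set empty
rest 'acca' ignored (set empty)
final: {}; accept 1 not in set

Answer: REJECT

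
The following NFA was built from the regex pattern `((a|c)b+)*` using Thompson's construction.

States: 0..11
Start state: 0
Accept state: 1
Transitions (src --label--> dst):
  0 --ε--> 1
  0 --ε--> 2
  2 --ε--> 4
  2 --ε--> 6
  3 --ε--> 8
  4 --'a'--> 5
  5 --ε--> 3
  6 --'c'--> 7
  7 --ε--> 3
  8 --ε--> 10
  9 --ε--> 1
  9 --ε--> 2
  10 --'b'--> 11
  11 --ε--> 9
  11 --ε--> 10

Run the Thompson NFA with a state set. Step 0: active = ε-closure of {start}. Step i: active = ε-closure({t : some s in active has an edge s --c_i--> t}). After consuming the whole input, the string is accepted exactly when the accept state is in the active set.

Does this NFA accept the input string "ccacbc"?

Answer: REJECT

Trace:
S₀ = ε-closure({0}) = {0,1,2,4,6}
'c' @ 1: {3,7,8,10}
'c' @ 2: {}  — state set empty
rest 'acbc' ignored (set empty)
final: {}; accept 1 not in set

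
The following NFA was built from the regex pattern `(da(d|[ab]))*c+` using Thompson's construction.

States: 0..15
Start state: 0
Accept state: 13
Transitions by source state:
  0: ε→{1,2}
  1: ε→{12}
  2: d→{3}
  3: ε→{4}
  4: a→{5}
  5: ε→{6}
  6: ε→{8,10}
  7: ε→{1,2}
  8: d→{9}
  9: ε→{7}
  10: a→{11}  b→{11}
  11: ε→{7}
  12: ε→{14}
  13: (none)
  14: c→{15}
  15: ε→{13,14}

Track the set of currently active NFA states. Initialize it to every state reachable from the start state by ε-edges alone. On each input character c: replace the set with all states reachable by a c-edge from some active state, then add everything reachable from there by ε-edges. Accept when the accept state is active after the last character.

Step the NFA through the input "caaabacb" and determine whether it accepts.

start: ε-closure({0}) = {0,1,2,12,14}
'c' @ 1: {13,14,15}  ✓accept
'a' @ 2: {}  — state set empty
rest 'aabacb' ignored (set empty)
end set {} — state 13 not in

Answer: REJECT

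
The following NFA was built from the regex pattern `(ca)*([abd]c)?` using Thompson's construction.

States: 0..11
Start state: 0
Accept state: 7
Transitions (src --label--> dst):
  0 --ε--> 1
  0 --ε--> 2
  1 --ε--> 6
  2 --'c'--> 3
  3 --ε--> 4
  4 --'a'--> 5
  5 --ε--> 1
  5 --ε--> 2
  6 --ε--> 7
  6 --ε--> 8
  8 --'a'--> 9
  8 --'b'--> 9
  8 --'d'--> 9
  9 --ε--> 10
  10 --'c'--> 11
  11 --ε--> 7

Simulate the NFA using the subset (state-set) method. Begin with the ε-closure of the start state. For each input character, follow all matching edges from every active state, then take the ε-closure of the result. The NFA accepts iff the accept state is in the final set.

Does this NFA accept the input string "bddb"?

initial (ε-close {0}): {0,1,2,6,7,8}
'b' @ 1: {9,10}
'd' @ 2: {}  — no active states
rest 'db' ignored (set empty)
end set {} — state 7 not in

Answer: REJECT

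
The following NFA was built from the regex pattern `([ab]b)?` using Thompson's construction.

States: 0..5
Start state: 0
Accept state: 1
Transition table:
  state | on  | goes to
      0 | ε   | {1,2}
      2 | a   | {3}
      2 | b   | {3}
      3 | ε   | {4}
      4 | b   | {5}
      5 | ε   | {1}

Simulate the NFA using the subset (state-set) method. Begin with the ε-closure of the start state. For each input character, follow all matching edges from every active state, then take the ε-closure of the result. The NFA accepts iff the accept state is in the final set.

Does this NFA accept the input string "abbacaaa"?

S₀ = ε-closure({0}) = {0,1,2}
'a' @ 1: {3,4}
'b' @ 2: {1,5}  (accept∈set)
'b' @ 3: {}  — dead — no transitions
rest 'acaaa' ignored (set empty)
after full input: {}  (accept=1 not in)

Answer: REJECT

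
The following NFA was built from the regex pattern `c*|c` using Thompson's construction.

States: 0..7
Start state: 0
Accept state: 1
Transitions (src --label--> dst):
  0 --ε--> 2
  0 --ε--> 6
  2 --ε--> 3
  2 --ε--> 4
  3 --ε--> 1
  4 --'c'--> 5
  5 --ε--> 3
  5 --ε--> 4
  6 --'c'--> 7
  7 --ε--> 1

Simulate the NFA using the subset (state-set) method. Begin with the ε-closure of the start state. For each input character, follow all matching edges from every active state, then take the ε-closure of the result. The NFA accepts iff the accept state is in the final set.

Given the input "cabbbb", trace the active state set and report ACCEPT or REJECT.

initial (ε-close {0}): {0,1,2,3,4,6}
'c' @ 1: {1,3,4,5,7}  (accept∈set)
'a' @ 2: {}  — no active states
rest 'bbbb' ignored (set empty)
end set {} — state 1 not in

Answer: REJECT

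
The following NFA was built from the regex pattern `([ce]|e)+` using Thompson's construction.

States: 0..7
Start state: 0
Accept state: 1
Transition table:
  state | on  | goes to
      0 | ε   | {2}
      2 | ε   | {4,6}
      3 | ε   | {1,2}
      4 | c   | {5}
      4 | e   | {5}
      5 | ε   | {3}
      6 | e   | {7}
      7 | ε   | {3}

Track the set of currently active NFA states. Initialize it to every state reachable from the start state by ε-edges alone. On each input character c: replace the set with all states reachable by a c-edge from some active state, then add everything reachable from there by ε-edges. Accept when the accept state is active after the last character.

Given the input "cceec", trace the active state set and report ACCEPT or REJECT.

S₀ = ε-closure({0}) = {0,2,4,6}
'c' @ 1: {1,2,3,4,5,6}  [accepting]
'c' @ 2: {1,2,3,4,5,6}  [accepting]
'e' @ 3: {1,2,3,4,5,6,7}  [accepting]
'e' @ 4: {1,2,3,4,5,6,7}  [accepting]
'c' @ 5: {1,2,3,4,5,6}  [accepting]
end set {1,2,3,4,5,6} — state 1 in

Answer: ACCEPT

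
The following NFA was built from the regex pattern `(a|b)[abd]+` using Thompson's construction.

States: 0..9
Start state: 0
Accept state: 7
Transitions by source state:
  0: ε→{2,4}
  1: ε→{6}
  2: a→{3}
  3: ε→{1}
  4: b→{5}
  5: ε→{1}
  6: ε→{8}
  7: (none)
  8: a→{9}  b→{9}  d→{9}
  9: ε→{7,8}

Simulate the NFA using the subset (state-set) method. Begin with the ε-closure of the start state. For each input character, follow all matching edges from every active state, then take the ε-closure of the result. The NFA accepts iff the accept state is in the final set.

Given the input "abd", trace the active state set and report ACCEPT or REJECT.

Answer: ACCEPT

Derivation:
initial (ε-close {0}): {0,2,4}
'a' @ 1: {1,3,6,8}
'b' @ 2: {7,8,9}  (accept∈set)
'd' @ 3: {7,8,9}  (accept∈set)
final: {7,8,9}; accept 7 in set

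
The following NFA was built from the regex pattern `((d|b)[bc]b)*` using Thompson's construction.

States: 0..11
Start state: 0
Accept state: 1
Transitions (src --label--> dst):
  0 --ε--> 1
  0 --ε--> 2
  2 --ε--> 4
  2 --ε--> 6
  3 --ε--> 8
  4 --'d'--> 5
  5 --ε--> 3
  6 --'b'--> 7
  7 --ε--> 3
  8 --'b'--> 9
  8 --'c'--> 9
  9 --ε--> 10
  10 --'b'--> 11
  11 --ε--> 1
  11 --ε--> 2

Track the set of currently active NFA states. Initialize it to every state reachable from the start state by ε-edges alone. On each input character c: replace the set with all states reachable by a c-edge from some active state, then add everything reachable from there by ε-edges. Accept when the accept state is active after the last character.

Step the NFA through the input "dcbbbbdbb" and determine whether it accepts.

start: ε-closure({0}) = {0,1,2,4,6}
'd' @ 1: {3,5,8}
'c' @ 2: {9,10}
'b' @ 3: {1,2,4,6,11}  ✓accept
'b' @ 4: {3,7,8}
'b' @ 5: {9,10}
'b' @ 6: {1,2,4,6,11}  ✓accept
'd' @ 7: {3,5,8}
'b' @ 8: {9,10}
'b' @ 9: {1,2,4,6,11}  ✓accept
final: {1,2,4,6,11}; accept 1 in set

Answer: ACCEPT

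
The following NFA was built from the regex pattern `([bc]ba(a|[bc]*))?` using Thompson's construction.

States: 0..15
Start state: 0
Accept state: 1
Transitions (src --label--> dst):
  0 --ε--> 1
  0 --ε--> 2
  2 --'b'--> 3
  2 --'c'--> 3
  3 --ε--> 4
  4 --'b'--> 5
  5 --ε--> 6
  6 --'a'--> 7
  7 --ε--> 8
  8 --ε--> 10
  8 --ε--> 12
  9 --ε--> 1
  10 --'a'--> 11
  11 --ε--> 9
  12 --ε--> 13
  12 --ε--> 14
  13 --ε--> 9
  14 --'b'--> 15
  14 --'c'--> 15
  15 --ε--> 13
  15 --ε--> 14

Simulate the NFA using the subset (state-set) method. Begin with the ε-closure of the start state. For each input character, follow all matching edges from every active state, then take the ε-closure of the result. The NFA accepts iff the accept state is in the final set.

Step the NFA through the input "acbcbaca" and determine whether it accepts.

Answer: REJECT

Steps:
initial (ε-close {0}): {0,1,2}
'a' @ 1: {}  — no active states
rest 'cbcbaca' ignored (set empty)
final: {}; accept 1 not in set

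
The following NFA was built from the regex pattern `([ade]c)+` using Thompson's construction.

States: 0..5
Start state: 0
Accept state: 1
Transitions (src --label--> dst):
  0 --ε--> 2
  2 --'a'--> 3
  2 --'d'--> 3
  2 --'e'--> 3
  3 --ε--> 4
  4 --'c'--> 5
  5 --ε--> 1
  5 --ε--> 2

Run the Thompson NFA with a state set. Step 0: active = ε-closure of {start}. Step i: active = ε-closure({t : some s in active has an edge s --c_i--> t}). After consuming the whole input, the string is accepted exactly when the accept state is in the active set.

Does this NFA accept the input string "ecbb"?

start: ε-closure({0}) = {0,2}
'e' @ 1: {3,4}
'c' @ 2: {1,2,5}  (accept∈set)
'b' @ 3: {}  — no active states
rest 'b' ignored (set empty)
after full input: {}  (accept=1 not in)

Answer: REJECT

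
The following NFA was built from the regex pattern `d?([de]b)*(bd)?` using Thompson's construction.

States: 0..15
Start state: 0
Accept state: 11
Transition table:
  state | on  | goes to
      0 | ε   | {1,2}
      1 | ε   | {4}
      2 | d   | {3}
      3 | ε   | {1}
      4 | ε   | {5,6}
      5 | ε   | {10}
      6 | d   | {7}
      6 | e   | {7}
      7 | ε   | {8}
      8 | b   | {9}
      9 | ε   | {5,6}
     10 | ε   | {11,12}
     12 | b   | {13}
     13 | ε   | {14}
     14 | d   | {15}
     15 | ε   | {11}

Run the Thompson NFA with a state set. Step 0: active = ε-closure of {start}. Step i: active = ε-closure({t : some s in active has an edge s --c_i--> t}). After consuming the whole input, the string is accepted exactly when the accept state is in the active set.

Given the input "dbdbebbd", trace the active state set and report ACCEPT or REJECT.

Answer: ACCEPT

Derivation:
initial (ε-close {0}): {0,1,2,4,5,6,10,11,12}
'd' @ 1: {1,3,4,5,6,7,8,10,11,12}  (accept∈set)
'b' @ 2: {5,6,9,10,11,12,13,14}  (accept∈set)
'd' @ 3: {7,8,11,15}  (accept∈set)
'b' @ 4: {5,6,9,10,11,12}  (accept∈set)
'e' @ 5: {7,8}
'b' @ 6: {5,6,9,10,11,12}  (accept∈set)
'b' @ 7: {13,14}
'd' @ 8: {11,15}  (accept∈set)
final: {11,15}; accept 11 in set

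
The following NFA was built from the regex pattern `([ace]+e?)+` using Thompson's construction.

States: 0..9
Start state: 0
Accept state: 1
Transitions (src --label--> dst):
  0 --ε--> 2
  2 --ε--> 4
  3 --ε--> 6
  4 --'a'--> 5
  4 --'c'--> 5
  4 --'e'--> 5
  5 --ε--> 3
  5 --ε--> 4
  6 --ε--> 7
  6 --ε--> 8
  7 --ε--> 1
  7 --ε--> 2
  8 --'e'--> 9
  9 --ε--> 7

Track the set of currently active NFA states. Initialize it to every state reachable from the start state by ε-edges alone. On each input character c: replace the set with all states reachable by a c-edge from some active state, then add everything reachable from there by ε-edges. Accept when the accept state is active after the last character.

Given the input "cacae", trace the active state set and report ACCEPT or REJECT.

Answer: ACCEPT

Trace:
start: ε-closure({0}) = {0,2,4}
'c' @ 1: {1,2,3,4,5,6,7,8}  (accept∈set)
'a' @ 2: {1,2,3,4,5,6,7,8}  (accept∈set)
'c' @ 3: {1,2,3,4,5,6,7,8}  (accept∈set)
'a' @ 4: {1,2,3,4,5,6,7,8}  (accept∈set)
'e' @ 5: {1,2,3,4,5,6,7,8,9}  (accept∈set)
final: {1,2,3,4,5,6,7,8,9}; accept 1 in set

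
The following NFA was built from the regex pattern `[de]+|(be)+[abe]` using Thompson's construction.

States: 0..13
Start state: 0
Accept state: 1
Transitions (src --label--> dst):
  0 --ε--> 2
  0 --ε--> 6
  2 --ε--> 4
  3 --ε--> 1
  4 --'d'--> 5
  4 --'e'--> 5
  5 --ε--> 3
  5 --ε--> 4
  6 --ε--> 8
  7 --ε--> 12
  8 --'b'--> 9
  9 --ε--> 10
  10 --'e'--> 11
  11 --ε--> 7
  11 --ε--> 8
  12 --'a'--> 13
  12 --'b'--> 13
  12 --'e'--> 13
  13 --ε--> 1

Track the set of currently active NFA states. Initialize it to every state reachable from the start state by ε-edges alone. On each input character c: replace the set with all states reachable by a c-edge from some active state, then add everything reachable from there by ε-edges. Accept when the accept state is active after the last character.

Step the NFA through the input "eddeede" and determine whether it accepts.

start: ε-closure({0}) = {0,2,4,6,8}
'e' @ 1: {1,3,4,5}  ✓accept
'd' @ 2: {1,3,4,5}  ✓accept
'd' @ 3: {1,3,4,5}  ✓accept
'e' @ 4: {1,3,4,5}  ✓accept
'e' @ 5: {1,3,4,5}  ✓accept
'd' @ 6: {1,3,4,5}  ✓accept
'e' @ 7: {1,3,4,5}  ✓accept
end set {1,3,4,5} — state 1 in

Answer: ACCEPT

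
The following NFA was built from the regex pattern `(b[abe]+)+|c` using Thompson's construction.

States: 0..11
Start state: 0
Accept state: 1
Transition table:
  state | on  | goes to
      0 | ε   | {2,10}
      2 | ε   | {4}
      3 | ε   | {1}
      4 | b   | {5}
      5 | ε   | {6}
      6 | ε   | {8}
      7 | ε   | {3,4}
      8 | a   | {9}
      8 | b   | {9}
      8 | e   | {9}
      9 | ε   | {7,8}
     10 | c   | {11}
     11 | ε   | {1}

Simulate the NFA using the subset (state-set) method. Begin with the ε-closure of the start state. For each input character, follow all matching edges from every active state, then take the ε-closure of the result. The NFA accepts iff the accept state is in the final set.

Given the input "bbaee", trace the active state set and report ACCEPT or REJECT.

Answer: ACCEPT

Trace:
start: ε-closure({0}) = {0,2,4,10}
'b' @ 1: {5,6,8}
'b' @ 2: {1,3,4,7,8,9}  [accepting]
'a' @ 3: {1,3,4,7,8,9}  [accepting]
'e' @ 4: {1,3,4,7,8,9}  [accepting]
'e' @ 5: {1,3,4,7,8,9}  [accepting]
after full input: {1,3,4,7,8,9}  (accept=1 in)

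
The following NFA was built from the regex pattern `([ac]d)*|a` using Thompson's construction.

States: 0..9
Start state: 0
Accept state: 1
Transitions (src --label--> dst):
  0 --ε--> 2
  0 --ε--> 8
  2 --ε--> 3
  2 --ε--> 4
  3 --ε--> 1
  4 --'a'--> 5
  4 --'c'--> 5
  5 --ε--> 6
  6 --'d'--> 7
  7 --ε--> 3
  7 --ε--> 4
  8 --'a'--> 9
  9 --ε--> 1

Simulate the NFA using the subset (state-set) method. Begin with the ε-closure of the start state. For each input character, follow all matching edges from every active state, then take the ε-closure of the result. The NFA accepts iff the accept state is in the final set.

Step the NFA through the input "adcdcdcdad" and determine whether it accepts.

Answer: ACCEPT

Steps:
S₀ = ε-closure({0}) = {0,1,2,3,4,8}
'a' @ 1: {1,5,6,9}  (accept∈set)
'd' @ 2: {1,3,4,7}  (accept∈set)
'c' @ 3: {5,6}
'd' @ 4: {1,3,4,7}  (accept∈set)
'c' @ 5: {5,6}
'd' @ 6: {1,3,4,7}  (accept∈set)
'c' @ 7: {5,6}
'd' @ 8: {1,3,4,7}  (accept∈set)
'a' @ 9: {5,6}
'd' @ 10: {1,3,4,7}  (accept∈set)
after full input: {1,3,4,7}  (accept=1 in)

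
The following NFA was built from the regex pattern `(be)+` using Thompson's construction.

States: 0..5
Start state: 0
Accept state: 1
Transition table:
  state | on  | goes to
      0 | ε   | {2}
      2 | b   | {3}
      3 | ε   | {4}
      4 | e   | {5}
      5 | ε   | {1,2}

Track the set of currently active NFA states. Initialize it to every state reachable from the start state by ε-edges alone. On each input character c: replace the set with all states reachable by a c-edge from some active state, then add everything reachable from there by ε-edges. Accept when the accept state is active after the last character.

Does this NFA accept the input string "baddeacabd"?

S₀ = ε-closure({0}) = {0,2}
'b' @ 1: {3,4}
'a' @ 2: {}  — state set empty
rest 'ddeacabd' ignored (set empty)
final: {}; accept 1 not in set

Answer: REJECT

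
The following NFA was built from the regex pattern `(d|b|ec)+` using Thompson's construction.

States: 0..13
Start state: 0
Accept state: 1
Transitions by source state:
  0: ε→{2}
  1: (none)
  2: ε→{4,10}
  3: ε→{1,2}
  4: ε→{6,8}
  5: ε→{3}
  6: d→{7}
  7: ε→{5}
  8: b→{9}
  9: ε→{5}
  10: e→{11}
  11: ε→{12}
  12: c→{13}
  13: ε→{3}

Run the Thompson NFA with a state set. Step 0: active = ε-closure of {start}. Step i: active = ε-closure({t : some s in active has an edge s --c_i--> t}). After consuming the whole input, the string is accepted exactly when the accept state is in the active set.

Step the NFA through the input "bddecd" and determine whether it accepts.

Answer: ACCEPT

Derivation:
S₀ = ε-closure({0}) = {0,2,4,6,8,10}
'b' @ 1: {1,2,3,4,5,6,8,9,10}  ✓accept
'd' @ 2: {1,2,3,4,5,6,7,8,10}  ✓accept
'd' @ 3: {1,2,3,4,5,6,7,8,10}  ✓accept
'e' @ 4: {11,12}
'c' @ 5: {1,2,3,4,6,8,10,13}  ✓accept
'd' @ 6: {1,2,3,4,5,6,7,8,10}  ✓accept
final: {1,2,3,4,5,6,7,8,10}; accept 1 in set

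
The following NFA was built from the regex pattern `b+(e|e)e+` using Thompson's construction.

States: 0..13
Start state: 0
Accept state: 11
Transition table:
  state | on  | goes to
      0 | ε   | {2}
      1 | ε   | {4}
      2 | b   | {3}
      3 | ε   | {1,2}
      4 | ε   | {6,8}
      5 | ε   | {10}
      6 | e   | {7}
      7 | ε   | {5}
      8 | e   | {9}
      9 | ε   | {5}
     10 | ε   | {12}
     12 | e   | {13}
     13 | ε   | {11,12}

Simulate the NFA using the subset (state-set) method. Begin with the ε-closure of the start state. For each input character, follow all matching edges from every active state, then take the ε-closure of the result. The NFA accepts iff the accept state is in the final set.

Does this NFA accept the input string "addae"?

Answer: REJECT

Steps:
initial (ε-close {0}): {0,2}
'a' @ 1: {}  — no active states
rest 'ddae' ignored (set empty)
final: {}; accept 11 not in set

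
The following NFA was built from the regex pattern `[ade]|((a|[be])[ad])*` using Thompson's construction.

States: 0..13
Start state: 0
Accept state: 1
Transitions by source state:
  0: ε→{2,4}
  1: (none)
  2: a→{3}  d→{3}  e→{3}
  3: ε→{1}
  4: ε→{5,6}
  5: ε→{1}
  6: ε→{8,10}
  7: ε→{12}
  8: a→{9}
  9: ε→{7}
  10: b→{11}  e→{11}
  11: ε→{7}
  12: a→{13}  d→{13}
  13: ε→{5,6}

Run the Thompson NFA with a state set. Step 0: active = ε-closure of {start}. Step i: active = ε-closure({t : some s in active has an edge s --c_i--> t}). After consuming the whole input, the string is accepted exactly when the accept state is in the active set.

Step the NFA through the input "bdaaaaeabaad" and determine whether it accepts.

Answer: ACCEPT

Trace:
initial (ε-close {0}): {0,1,2,4,5,6,8,10}
'b' @ 1: {7,11,12}
'd' @ 2: {1,5,6,8,10,13}  [accepting]
'a' @ 3: {7,9,12}
'a' @ 4: {1,5,6,8,10,13}  [accepting]
'a' @ 5: {7,9,12}
'a' @ 6: {1,5,6,8,10,13}  [accepting]
'e' @ 7: {7,11,12}
'a' @ 8: {1,5,6,8,10,13}  [accepting]
'b' @ 9: {7,11,12}
'a' @ 10: {1,5,6,8,10,13}  [accepting]
'a' @ 11: {7,9,12}
'd' @ 12: {1,5,6,8,10,13}  [accepting]
final: {1,5,6,8,10,13}; accept 1 in set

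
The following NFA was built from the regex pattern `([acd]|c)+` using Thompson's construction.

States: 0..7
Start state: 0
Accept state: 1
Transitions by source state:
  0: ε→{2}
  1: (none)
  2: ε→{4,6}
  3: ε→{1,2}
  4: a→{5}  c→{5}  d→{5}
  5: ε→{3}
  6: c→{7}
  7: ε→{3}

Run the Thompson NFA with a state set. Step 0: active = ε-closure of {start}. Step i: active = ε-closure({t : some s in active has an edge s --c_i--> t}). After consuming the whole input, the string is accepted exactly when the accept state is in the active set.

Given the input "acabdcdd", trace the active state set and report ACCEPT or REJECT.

Answer: REJECT

Trace:
start: ε-closure({0}) = {0,2,4,6}
'a' @ 1: {1,2,3,4,5,6}  [accepting]
'c' @ 2: {1,2,3,4,5,6,7}  [accepting]
'a' @ 3: {1,2,3,4,5,6}  [accepting]
'b' @ 4: {}  — state set empty
rest 'dcdd' ignored (set empty)
final: {}; accept 1 not in set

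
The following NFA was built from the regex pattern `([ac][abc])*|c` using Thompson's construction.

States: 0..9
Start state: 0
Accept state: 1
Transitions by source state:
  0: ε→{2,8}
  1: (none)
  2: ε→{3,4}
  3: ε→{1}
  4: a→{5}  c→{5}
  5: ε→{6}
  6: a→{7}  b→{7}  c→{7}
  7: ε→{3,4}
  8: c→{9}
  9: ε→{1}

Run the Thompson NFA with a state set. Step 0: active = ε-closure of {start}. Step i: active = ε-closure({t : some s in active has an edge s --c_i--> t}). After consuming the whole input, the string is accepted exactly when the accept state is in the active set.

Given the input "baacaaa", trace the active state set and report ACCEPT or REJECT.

S₀ = ε-closure({0}) = {0,1,2,3,4,8}
'b' @ 1: {}  — state set empty
rest 'aacaaa' ignored (set empty)
final: {}; accept 1 not in set

Answer: REJECT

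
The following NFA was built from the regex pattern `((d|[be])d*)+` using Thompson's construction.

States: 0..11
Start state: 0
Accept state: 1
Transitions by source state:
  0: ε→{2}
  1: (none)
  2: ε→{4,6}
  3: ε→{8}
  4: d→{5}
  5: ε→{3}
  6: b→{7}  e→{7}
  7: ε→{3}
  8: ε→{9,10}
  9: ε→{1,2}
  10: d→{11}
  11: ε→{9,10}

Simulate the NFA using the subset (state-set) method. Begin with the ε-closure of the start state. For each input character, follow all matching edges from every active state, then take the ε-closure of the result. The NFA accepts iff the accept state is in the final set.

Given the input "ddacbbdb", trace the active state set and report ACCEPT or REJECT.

start: ε-closure({0}) = {0,2,4,6}
'd' @ 1: {1,2,3,4,5,6,8,9,10}  (accept∈set)
'd' @ 2: {1,2,3,4,5,6,8,9,10,11}  (accept∈set)
'a' @ 3: {}  — no active states
rest 'cbbdb' ignored (set empty)
end set {} — state 1 not in

Answer: REJECT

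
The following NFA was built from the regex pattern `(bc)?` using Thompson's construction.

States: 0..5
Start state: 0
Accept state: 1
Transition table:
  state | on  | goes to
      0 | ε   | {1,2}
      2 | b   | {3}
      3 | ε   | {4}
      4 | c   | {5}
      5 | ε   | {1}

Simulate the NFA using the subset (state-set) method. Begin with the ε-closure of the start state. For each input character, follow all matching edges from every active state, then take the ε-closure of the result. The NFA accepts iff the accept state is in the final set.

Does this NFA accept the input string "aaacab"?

Answer: REJECT

Steps:
start: ε-closure({0}) = {0,1,2}
'a' @ 1: {}  — dead — no transitions
rest 'aacab' ignored (set empty)
final: {}; accept 1 not in set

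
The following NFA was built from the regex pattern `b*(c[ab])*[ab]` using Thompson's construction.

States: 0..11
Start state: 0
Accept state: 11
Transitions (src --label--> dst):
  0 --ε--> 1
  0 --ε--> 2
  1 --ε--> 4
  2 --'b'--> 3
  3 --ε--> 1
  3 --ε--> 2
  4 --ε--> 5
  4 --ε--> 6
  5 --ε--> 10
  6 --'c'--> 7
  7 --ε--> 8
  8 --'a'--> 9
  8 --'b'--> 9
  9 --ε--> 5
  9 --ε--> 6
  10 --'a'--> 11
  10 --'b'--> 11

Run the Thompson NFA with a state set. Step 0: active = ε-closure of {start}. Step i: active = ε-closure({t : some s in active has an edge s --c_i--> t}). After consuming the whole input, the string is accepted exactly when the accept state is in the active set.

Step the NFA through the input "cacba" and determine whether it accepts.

Answer: ACCEPT

Steps:
start: ε-closure({0}) = {0,1,2,4,5,6,10}
'c' @ 1: {7,8}
'a' @ 2: {5,6,9,10}
'c' @ 3: {7,8}
'b' @ 4: {5,6,9,10}
'a' @ 5: {11}  [accepting]
final: {11}; accept 11 in set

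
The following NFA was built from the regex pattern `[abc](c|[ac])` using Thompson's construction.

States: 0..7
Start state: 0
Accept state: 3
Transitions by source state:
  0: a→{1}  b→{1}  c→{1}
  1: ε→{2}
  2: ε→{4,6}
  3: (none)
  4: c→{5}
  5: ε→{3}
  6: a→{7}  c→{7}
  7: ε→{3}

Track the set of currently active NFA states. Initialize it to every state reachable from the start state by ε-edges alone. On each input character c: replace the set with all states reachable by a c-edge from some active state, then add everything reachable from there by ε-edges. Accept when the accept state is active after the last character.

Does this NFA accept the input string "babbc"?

start: ε-closure({0}) = {0}
'b' @ 1: {1,2,4,6}
'a' @ 2: {3,7}  (accept∈set)
'b' @ 3: {}  — no active states
rest 'bc' ignored (set empty)
final: {}; accept 3 not in set

Answer: REJECT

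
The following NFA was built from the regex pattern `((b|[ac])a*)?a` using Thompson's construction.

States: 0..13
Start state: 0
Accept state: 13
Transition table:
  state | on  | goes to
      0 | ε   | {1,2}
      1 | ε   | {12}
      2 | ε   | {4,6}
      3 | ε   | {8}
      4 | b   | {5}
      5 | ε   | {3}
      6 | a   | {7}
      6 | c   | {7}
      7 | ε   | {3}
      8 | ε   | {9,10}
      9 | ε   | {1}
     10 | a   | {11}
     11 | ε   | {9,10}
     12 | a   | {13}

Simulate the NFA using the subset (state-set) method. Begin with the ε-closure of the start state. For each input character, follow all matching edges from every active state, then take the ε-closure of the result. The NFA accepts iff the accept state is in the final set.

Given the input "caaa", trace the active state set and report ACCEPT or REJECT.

start: ε-closure({0}) = {0,1,2,4,6,12}
'c' @ 1: {1,3,7,8,9,10,12}
'a' @ 2: {1,9,10,11,12,13}  [accepting]
'a' @ 3: {1,9,10,11,12,13}  [accepting]
'a' @ 4: {1,9,10,11,12,13}  [accepting]
final: {1,9,10,11,12,13}; accept 13 in set

Answer: ACCEPT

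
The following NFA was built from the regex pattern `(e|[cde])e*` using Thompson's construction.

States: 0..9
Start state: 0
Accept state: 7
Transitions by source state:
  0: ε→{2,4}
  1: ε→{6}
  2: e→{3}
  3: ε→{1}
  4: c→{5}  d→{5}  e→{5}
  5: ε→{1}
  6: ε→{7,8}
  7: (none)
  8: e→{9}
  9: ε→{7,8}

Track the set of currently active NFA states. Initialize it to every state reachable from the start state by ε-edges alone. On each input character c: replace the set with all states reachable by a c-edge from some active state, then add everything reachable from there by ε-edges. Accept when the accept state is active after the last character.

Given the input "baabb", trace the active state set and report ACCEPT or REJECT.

Answer: REJECT

Derivation:
start: ε-closure({0}) = {0,2,4}
'b' @ 1: {}  — state set empty
rest 'aabb' ignored (set empty)
after full input: {}  (accept=7 not in)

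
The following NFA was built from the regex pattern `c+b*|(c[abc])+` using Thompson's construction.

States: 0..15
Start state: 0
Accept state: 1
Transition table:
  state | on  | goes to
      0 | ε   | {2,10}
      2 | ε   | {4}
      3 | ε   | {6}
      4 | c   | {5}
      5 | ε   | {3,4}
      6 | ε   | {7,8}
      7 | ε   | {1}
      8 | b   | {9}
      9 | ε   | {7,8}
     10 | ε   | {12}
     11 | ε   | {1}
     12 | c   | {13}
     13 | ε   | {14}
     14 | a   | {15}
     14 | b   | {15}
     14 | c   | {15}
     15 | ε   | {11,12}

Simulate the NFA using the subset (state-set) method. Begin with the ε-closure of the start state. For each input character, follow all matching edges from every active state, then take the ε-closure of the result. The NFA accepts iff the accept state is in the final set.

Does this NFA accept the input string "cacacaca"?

Answer: ACCEPT

Derivation:
start: ε-closure({0}) = {0,2,4,10,12}
'c' @ 1: {1,3,4,5,6,7,8,13,14}  [accepting]
'a' @ 2: {1,11,12,15}  [accepting]
'c' @ 3: {13,14}
'a' @ 4: {1,11,12,15}  [accepting]
'c' @ 5: {13,14}
'a' @ 6: {1,11,12,15}  [accepting]
'c' @ 7: {13,14}
'a' @ 8: {1,11,12,15}  [accepting]
end set {1,11,12,15} — state 1 in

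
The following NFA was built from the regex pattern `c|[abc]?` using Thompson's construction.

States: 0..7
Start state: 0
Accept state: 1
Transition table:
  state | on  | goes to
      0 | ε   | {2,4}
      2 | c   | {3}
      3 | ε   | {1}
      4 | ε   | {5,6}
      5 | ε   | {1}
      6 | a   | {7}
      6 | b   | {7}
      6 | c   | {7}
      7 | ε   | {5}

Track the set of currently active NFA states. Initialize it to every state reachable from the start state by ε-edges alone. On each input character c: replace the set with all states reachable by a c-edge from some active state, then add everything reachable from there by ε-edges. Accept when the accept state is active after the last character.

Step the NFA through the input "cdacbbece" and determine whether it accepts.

Answer: REJECT

Derivation:
start: ε-closure({0}) = {0,1,2,4,5,6}
'c' @ 1: {1,3,5,7}  ✓accept
'd' @ 2: {}  — state set empty
rest 'acbbece' ignored (set empty)
end set {} — state 1 not in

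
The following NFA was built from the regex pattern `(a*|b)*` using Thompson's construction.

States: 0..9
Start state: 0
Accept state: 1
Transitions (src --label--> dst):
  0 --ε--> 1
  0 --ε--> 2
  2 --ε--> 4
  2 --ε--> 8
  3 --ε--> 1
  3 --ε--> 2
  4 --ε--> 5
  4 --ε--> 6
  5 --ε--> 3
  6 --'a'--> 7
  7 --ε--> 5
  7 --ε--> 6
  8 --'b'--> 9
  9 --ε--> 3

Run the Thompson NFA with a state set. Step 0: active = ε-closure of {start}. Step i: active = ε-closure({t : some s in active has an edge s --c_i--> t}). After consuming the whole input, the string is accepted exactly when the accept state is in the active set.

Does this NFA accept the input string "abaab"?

Answer: ACCEPT

Derivation:
initial (ε-close {0}): {0,1,2,3,4,5,6,8}
'a' @ 1: {1,2,3,4,5,6,7,8}  [accepting]
'b' @ 2: {1,2,3,4,5,6,8,9}  [accepting]
'a' @ 3: {1,2,3,4,5,6,7,8}  [accepting]
'a' @ 4: {1,2,3,4,5,6,7,8}  [accepting]
'b' @ 5: {1,2,3,4,5,6,8,9}  [accepting]
after full input: {1,2,3,4,5,6,8,9}  (accept=1 in)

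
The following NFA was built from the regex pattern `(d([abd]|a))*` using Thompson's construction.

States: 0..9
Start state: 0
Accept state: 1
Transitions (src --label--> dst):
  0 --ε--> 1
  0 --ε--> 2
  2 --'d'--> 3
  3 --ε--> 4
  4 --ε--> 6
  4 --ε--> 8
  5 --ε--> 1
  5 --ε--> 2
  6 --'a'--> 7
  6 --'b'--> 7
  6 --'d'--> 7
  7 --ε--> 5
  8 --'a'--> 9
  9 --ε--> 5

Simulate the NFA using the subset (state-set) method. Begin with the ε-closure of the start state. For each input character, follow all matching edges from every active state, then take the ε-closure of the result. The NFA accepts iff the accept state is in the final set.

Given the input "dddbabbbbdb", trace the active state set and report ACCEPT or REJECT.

Answer: REJECT

Derivation:
initial (ε-close {0}): {0,1,2}
'd' @ 1: {3,4,6,8}
'd' @ 2: {1,2,5,7}  ✓accept
'd' @ 3: {3,4,6,8}
'b' @ 4: {1,2,5,7}  ✓accept
'a' @ 5: {}  — dead — no transitions
rest 'bbbbdb' ignored (set empty)
after full input: {}  (accept=1 not in)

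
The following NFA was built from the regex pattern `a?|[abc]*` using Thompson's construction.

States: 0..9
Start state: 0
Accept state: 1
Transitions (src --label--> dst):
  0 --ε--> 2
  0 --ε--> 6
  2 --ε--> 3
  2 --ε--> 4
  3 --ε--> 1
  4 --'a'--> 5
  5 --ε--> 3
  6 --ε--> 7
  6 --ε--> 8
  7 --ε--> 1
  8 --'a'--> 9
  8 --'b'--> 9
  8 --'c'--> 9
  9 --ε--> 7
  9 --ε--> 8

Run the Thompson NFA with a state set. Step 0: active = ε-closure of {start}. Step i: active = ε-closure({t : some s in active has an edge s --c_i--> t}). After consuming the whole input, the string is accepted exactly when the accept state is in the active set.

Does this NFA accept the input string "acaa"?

Answer: ACCEPT

Trace:
S₀ = ε-closure({0}) = {0,1,2,3,4,6,7,8}
'a' @ 1: {1,3,5,7,8,9}  [accepting]
'c' @ 2: {1,7,8,9}  [accepting]
'a' @ 3: {1,7,8,9}  [accepting]
'a' @ 4: {1,7,8,9}  [accepting]
end set {1,7,8,9} — state 1 in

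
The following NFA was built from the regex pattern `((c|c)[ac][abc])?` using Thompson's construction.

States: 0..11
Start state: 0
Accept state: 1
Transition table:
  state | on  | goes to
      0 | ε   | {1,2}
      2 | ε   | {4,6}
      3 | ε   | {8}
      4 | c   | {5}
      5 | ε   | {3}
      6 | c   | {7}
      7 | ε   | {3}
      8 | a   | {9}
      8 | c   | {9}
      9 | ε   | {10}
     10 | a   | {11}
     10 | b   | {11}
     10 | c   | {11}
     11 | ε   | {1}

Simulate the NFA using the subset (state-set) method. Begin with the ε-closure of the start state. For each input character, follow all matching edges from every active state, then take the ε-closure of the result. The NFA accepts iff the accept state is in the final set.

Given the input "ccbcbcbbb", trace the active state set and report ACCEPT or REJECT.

Answer: REJECT

Steps:
start: ε-closure({0}) = {0,1,2,4,6}
'c' @ 1: {3,5,7,8}
'c' @ 2: {9,10}
'b' @ 3: {1,11}  ✓accept
'c' @ 4: {}  — dead — no transitions
rest 'bcbbb' ignored (set empty)
after full input: {}  (accept=1 not in)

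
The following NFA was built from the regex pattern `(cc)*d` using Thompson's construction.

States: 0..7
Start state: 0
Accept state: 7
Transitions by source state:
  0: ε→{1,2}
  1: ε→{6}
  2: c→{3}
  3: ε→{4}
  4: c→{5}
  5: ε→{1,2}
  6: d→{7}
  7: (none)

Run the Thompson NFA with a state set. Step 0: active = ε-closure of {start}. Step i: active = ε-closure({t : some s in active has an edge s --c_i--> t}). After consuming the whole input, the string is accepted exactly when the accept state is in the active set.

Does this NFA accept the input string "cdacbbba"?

initial (ε-close {0}): {0,1,2,6}
'c' @ 1: {3,4}
'd' @ 2: {}  — no active states
rest 'acbbba' ignored (set empty)
end set {} — state 7 not in

Answer: REJECT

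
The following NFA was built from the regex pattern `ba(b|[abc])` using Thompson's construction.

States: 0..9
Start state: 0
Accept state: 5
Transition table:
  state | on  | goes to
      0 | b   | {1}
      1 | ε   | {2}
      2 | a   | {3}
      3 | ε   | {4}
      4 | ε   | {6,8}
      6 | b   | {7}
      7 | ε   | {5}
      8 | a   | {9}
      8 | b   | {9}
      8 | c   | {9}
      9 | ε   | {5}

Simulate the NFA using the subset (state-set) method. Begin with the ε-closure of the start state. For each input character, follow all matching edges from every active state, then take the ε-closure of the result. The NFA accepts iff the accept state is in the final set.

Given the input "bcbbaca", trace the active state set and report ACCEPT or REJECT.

start: ε-closure({0}) = {0}
'b' @ 1: {1,2}
'c' @ 2: {}  — no active states
rest 'bbaca' ignored (set empty)
final: {}; accept 5 not in set

Answer: REJECT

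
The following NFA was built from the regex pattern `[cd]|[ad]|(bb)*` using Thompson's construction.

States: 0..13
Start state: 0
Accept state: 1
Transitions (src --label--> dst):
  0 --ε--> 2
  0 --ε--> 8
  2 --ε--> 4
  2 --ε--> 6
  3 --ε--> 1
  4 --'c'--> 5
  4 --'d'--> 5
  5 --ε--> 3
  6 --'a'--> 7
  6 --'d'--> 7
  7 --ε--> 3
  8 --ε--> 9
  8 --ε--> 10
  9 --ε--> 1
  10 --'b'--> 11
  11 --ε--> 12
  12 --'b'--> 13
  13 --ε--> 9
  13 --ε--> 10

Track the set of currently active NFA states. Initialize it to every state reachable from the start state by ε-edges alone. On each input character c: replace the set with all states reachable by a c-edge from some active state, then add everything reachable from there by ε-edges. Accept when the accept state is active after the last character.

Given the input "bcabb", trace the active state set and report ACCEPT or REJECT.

Answer: REJECT

Steps:
S₀ = ε-closure({0}) = {0,1,2,4,6,8,9,10}
'b' @ 1: {11,12}
'c' @ 2: {}  — dead — no transitions
rest 'abb' ignored (set empty)
end set {} — state 1 not in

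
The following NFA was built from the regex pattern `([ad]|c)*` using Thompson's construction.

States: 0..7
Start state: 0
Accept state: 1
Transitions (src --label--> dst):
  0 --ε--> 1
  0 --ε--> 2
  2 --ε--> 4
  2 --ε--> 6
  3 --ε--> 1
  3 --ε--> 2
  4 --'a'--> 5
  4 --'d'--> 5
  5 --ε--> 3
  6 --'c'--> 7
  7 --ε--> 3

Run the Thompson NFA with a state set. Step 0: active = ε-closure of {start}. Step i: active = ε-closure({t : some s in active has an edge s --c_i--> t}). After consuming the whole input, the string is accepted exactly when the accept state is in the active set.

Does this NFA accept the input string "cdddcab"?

start: ε-closure({0}) = {0,1,2,4,6}
'c' @ 1: {1,2,3,4,6,7}  [accepting]
'd' @ 2: {1,2,3,4,5,6}  [accepting]
'd' @ 3: {1,2,3,4,5,6}  [accepting]
'd' @ 4: {1,2,3,4,5,6}  [accepting]
'c' @ 5: {1,2,3,4,6,7}  [accepting]
'a' @ 6: {1,2,3,4,5,6}  [accepting]
'b' @ 7: {}  — no active states
final: {}; accept 1 not in set

Answer: REJECT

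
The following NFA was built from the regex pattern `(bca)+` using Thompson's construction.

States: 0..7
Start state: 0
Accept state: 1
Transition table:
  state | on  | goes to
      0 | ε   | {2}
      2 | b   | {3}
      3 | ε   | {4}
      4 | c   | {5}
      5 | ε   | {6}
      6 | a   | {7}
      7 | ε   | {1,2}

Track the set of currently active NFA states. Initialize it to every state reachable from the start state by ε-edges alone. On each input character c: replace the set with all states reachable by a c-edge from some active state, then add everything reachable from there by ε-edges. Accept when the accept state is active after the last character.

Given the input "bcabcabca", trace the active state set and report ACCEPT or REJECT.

Answer: ACCEPT

Derivation:
S₀ = ε-closure({0}) = {0,2}
'b' @ 1: {3,4}
'c' @ 2: {5,6}
'a' @ 3: {1,2,7}  (accept∈set)
'b' @ 4: {3,4}
'c' @ 5: {5,6}
'a' @ 6: {1,2,7}  (accept∈set)
'b' @ 7: {3,4}
'c' @ 8: {5,6}
'a' @ 9: {1,2,7}  (accept∈set)
final: {1,2,7}; accept 1 in set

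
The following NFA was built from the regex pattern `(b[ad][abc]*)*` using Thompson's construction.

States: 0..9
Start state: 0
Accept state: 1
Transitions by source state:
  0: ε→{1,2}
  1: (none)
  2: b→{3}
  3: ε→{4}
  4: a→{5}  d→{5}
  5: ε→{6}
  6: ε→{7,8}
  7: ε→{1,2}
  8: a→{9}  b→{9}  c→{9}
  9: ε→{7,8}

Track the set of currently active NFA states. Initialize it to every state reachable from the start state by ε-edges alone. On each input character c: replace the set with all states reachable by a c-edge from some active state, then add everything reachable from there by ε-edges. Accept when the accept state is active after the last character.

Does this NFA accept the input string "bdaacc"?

Answer: ACCEPT

Steps:
initial (ε-close {0}): {0,1,2}
'b' @ 1: {3,4}
'd' @ 2: {1,2,5,6,7,8}  (accept∈set)
'a' @ 3: {1,2,7,8,9}  (accept∈set)
'a' @ 4: {1,2,7,8,9}  (accept∈set)
'c' @ 5: {1,2,7,8,9}  (accept∈set)
'c' @ 6: {1,2,7,8,9}  (accept∈set)
final: {1,2,7,8,9}; accept 1 in set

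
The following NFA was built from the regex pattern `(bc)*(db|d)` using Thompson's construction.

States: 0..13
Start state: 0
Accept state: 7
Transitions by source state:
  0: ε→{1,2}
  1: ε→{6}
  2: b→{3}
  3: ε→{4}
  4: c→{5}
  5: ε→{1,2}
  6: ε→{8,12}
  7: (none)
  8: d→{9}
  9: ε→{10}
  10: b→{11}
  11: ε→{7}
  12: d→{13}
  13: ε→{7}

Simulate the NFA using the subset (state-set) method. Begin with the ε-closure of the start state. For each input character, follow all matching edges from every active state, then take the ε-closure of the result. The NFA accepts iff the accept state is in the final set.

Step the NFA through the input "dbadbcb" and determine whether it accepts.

Answer: REJECT

Trace:
S₀ = ε-closure({0}) = {0,1,2,6,8,12}
'd' @ 1: {7,9,10,13}  (accept∈set)
'b' @ 2: {7,11}  (accept∈set)
'a' @ 3: {}  — dead — no transitions
rest 'dbcb' ignored (set empty)
end set {} — state 7 not in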